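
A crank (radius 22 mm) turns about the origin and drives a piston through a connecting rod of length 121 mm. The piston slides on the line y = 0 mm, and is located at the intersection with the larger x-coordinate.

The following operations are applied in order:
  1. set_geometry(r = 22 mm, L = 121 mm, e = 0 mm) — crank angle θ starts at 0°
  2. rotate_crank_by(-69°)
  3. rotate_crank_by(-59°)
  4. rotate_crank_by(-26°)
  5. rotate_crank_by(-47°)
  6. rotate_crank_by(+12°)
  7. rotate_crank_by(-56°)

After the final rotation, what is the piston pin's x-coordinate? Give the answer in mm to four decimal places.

set_geometry: r = 22 mm, L = 121 mm, e = 0 mm; θ ← 0°
rotate_crank_by(-69°): θ ← 0° -69° = -69°
rotate_crank_by(-59°): θ ← -69° -59° = -128°
rotate_crank_by(-26°): θ ← -128° -26° = -154°
rotate_crank_by(-47°): θ ← -154° -47° = -201°
rotate_crank_by(+12°): θ ← -201° +12° = -189°
rotate_crank_by(-56°): θ ← -189° -56° = -245°
crank pin P = (r cos θ, r sin θ) = (-9.297602, 19.938771)
h = r sin θ − e = 19.938771 − 0 = 19.938771
x = r cos θ + √(L² − h²) = -9.297602 + √(14641.0 − 397.5546) = -9.297602 + 119.345907 = 110.048305

110.0483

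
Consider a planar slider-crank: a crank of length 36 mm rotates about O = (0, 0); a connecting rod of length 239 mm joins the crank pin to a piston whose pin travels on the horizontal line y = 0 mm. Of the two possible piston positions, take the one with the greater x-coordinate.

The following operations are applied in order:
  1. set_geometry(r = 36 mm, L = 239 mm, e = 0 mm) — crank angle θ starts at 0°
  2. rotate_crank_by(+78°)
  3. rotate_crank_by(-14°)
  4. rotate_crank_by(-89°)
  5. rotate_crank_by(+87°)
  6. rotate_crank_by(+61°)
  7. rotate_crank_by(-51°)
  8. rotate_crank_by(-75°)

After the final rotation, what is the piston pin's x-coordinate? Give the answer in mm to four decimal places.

274.9432

set_geometry: r = 36 mm, L = 239 mm, e = 0 mm; θ ← 0°
rotate_crank_by(+78°): θ ← 0° +78° = 78°
rotate_crank_by(-14°): θ ← 78° -14° = 64°
rotate_crank_by(-89°): θ ← 64° -89° = -25°
rotate_crank_by(+87°): θ ← -25° +87° = 62°
rotate_crank_by(+61°): θ ← 62° +61° = 123°
rotate_crank_by(-51°): θ ← 123° -51° = 72°
rotate_crank_by(-75°): θ ← 72° -75° = -3°
crank pin P = (r cos θ, r sin θ) = (35.950663, -1.884094)
h = r sin θ − e = -1.884094 − 0 = -1.884094
x = r cos θ + √(L² − h²) = 35.950663 + √(57121.0 − 3.5498) = 35.950663 + 238.992574 = 274.943237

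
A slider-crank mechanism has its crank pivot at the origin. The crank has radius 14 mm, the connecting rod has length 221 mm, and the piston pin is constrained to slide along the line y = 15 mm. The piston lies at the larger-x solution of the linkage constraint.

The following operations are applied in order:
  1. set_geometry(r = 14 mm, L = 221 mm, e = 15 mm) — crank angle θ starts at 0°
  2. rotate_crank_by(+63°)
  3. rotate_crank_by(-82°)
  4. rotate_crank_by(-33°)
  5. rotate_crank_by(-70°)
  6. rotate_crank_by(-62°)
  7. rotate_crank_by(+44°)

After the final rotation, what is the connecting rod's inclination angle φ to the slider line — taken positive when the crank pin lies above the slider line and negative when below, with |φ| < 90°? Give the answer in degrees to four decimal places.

set_geometry: r = 14 mm, L = 221 mm, e = 15 mm; θ ← 0°
rotate_crank_by(+63°): θ ← 0° +63° = 63°
rotate_crank_by(-82°): θ ← 63° -82° = -19°
rotate_crank_by(-33°): θ ← -19° -33° = -52°
rotate_crank_by(-70°): θ ← -52° -70° = -122°
rotate_crank_by(-62°): θ ← -122° -62° = -184°
rotate_crank_by(+44°): θ ← -184° +44° = -140°
crank pin P = (r cos θ, r sin θ) = (-10.724622, -8.999027)
h = r sin θ − e = -8.999027 − 15 = -23.999027
sin φ = h / L = -23.999027 / 221 = -0.10859288
φ = arcsin(-0.10859288) = -6.234208°

-6.2342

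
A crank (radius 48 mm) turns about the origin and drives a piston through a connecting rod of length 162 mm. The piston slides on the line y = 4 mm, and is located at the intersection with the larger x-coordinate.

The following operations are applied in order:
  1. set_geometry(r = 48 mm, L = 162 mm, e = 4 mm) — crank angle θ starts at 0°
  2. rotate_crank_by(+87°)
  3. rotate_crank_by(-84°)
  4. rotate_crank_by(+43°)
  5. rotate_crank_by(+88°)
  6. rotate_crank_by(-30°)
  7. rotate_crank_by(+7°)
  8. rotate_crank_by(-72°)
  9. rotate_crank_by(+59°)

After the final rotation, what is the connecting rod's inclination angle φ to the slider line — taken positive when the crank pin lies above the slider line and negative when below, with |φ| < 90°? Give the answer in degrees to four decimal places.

15.5882

set_geometry: r = 48 mm, L = 162 mm, e = 4 mm; θ ← 0°
rotate_crank_by(+87°): θ ← 0° +87° = 87°
rotate_crank_by(-84°): θ ← 87° -84° = 3°
rotate_crank_by(+43°): θ ← 3° +43° = 46°
rotate_crank_by(+88°): θ ← 46° +88° = 134°
rotate_crank_by(-30°): θ ← 134° -30° = 104°
rotate_crank_by(+7°): θ ← 104° +7° = 111°
rotate_crank_by(-72°): θ ← 111° -72° = 39°
rotate_crank_by(+59°): θ ← 39° +59° = 98°
crank pin P = (r cos θ, r sin θ) = (-6.680309, 47.532867)
h = r sin θ − e = 47.532867 − 4 = 43.532867
sin φ = h / L = 43.532867 / 162 = 0.26872140
φ = arcsin(0.26872140) = 15.588197°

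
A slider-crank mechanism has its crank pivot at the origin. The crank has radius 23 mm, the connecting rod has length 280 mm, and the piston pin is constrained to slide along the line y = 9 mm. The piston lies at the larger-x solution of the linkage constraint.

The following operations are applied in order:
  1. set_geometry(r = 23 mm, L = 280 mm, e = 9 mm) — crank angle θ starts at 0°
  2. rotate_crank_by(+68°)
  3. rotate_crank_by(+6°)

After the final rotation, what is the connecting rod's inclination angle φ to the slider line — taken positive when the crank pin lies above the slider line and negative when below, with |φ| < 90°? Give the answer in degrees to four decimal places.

set_geometry: r = 23 mm, L = 280 mm, e = 9 mm; θ ← 0°
rotate_crank_by(+68°): θ ← 0° +68° = 68°
rotate_crank_by(+6°): θ ← 68° +6° = 74°
crank pin P = (r cos θ, r sin θ) = (6.339659, 22.109019)
h = r sin θ − e = 22.109019 − 9 = 13.109019
sin φ = h / L = 13.109019 / 280 = 0.04681793
φ = arcsin(0.04681793) = 2.683450°

2.6835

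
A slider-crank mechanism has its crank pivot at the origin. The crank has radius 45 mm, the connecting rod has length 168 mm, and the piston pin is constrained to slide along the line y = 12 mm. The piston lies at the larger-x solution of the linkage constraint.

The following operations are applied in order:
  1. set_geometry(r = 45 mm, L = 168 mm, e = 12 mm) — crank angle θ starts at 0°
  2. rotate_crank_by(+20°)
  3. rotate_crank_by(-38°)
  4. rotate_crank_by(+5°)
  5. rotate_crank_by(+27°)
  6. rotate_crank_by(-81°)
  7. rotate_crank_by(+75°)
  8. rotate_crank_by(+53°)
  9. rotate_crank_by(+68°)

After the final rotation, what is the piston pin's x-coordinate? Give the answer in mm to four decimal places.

138.1027

set_geometry: r = 45 mm, L = 168 mm, e = 12 mm; θ ← 0°
rotate_crank_by(+20°): θ ← 0° +20° = 20°
rotate_crank_by(-38°): θ ← 20° -38° = -18°
rotate_crank_by(+5°): θ ← -18° +5° = -13°
rotate_crank_by(+27°): θ ← -13° +27° = 14°
rotate_crank_by(-81°): θ ← 14° -81° = -67°
rotate_crank_by(+75°): θ ← -67° +75° = 8°
rotate_crank_by(+53°): θ ← 8° +53° = 61°
rotate_crank_by(+68°): θ ← 61° +68° = 129°
crank pin P = (r cos θ, r sin θ) = (-28.319418, 34.971568)
h = r sin θ − e = 34.971568 − 12 = 22.971568
x = r cos θ + √(L² − h²) = -28.319418 + √(28224.0 − 527.6929) = -28.319418 + 166.422075 = 138.102657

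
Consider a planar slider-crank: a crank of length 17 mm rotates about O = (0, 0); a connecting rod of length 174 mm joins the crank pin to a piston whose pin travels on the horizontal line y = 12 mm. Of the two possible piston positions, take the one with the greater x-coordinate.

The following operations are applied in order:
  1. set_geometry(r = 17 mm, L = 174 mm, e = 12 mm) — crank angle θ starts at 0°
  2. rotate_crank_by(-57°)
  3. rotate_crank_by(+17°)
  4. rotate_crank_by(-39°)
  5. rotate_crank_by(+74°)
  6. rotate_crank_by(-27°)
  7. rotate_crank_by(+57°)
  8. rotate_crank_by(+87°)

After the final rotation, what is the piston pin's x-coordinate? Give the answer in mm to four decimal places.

set_geometry: r = 17 mm, L = 174 mm, e = 12 mm; θ ← 0°
rotate_crank_by(-57°): θ ← 0° -57° = -57°
rotate_crank_by(+17°): θ ← -57° +17° = -40°
rotate_crank_by(-39°): θ ← -40° -39° = -79°
rotate_crank_by(+74°): θ ← -79° +74° = -5°
rotate_crank_by(-27°): θ ← -5° -27° = -32°
rotate_crank_by(+57°): θ ← -32° +57° = 25°
rotate_crank_by(+87°): θ ← 25° +87° = 112°
crank pin P = (r cos θ, r sin θ) = (-6.368312, 15.762126)
h = r sin θ − e = 15.762126 − 12 = 3.762126
x = r cos θ + √(L² − h²) = -6.368312 + √(30276.0 − 14.1536) = -6.368312 + 173.959324 = 167.591012

167.5910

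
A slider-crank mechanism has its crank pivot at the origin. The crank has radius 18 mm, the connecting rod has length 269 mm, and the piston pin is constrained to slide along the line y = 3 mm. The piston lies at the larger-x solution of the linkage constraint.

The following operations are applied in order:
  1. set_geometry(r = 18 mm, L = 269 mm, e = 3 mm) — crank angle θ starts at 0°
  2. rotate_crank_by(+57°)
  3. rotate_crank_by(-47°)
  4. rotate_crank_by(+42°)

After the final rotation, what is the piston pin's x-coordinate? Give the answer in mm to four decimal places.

set_geometry: r = 18 mm, L = 269 mm, e = 3 mm; θ ← 0°
rotate_crank_by(+57°): θ ← 0° +57° = 57°
rotate_crank_by(-47°): θ ← 57° -47° = 10°
rotate_crank_by(+42°): θ ← 10° +42° = 52°
crank pin P = (r cos θ, r sin θ) = (11.081907, 14.184194)
h = r sin θ − e = 14.184194 − 3 = 11.184194
x = r cos θ + √(L² − h²) = 11.081907 + √(72361.0 − 125.0862) = 11.081907 + 268.767397 = 279.849304

279.8493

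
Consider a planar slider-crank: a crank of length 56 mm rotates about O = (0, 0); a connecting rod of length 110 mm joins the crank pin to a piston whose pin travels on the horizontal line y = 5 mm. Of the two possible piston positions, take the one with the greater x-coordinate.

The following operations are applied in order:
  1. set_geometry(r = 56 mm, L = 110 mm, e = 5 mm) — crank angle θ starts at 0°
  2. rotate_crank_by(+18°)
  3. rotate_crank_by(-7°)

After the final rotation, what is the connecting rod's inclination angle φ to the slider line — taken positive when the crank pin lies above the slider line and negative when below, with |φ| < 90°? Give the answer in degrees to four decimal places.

set_geometry: r = 56 mm, L = 110 mm, e = 5 mm; θ ← 0°
rotate_crank_by(+18°): θ ← 0° +18° = 18°
rotate_crank_by(-7°): θ ← 18° -7° = 11°
crank pin P = (r cos θ, r sin θ) = (54.971122, 10.685304)
h = r sin θ − e = 10.685304 − 5 = 5.685304
sin φ = h / L = 5.685304 / 110 = 0.05168458
φ = arcsin(0.05168458) = 2.962628°

2.9626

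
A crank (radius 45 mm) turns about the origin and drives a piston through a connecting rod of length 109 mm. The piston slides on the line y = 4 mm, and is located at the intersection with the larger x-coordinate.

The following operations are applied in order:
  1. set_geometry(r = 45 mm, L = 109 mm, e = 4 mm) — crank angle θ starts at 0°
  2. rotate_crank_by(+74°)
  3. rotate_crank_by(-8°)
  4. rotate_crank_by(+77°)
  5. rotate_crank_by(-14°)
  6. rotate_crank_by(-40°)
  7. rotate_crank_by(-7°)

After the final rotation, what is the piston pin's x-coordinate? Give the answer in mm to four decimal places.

set_geometry: r = 45 mm, L = 109 mm, e = 4 mm; θ ← 0°
rotate_crank_by(+74°): θ ← 0° +74° = 74°
rotate_crank_by(-8°): θ ← 74° -8° = 66°
rotate_crank_by(+77°): θ ← 66° +77° = 143°
rotate_crank_by(-14°): θ ← 143° -14° = 129°
rotate_crank_by(-40°): θ ← 129° -40° = 89°
rotate_crank_by(-7°): θ ← 89° -7° = 82°
crank pin P = (r cos θ, r sin θ) = (6.262790, 44.562063)
h = r sin θ − e = 44.562063 − 4 = 40.562063
x = r cos θ + √(L² − h²) = 6.262790 + √(11881.0 − 1645.2810) = 6.262790 + 101.171730 = 107.434520

107.4345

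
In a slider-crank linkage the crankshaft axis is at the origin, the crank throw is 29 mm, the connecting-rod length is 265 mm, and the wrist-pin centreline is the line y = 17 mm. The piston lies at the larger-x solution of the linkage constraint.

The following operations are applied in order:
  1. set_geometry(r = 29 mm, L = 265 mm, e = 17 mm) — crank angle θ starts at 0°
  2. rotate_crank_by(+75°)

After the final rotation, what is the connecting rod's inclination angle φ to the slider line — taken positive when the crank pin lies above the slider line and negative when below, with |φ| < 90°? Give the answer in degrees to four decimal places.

set_geometry: r = 29 mm, L = 265 mm, e = 17 mm; θ ← 0°
rotate_crank_by(+75°): θ ← 0° +75° = 75°
crank pin P = (r cos θ, r sin θ) = (7.505752, 28.011849)
h = r sin θ − e = 28.011849 − 17 = 11.011849
sin φ = h / L = 11.011849 / 265 = 0.04155415
φ = arcsin(0.04155415) = 2.381563°

2.3816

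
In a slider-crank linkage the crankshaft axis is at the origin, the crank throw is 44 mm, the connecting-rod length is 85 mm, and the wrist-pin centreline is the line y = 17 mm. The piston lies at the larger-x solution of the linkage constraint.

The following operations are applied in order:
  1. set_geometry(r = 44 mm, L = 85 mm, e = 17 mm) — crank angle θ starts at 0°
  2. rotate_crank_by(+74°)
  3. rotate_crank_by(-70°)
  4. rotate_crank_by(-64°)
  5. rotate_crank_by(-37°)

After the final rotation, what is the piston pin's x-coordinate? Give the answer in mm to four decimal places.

set_geometry: r = 44 mm, L = 85 mm, e = 17 mm; θ ← 0°
rotate_crank_by(+74°): θ ← 0° +74° = 74°
rotate_crank_by(-70°): θ ← 74° -70° = 4°
rotate_crank_by(-64°): θ ← 4° -64° = -60°
rotate_crank_by(-37°): θ ← -60° -37° = -97°
crank pin P = (r cos θ, r sin θ) = (-5.362251, -43.672031)
h = r sin θ − e = -43.672031 − 17 = -60.672031
x = r cos θ + √(L² − h²) = -5.362251 + √(7225.0 − 3681.0953) = -5.362251 + 59.530704 = 54.168453

54.1685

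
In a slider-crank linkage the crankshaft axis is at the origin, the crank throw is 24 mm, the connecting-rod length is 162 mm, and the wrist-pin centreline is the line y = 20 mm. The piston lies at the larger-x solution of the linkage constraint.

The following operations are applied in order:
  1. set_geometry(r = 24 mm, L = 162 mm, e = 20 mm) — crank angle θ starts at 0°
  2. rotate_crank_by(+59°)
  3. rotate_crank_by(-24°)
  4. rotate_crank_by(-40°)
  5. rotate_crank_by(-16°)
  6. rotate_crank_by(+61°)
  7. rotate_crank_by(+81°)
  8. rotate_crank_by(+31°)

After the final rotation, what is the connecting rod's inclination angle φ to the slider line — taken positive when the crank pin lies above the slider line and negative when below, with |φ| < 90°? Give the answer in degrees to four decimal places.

-3.0901

set_geometry: r = 24 mm, L = 162 mm, e = 20 mm; θ ← 0°
rotate_crank_by(+59°): θ ← 0° +59° = 59°
rotate_crank_by(-24°): θ ← 59° -24° = 35°
rotate_crank_by(-40°): θ ← 35° -40° = -5°
rotate_crank_by(-16°): θ ← -5° -16° = -21°
rotate_crank_by(+61°): θ ← -21° +61° = 40°
rotate_crank_by(+81°): θ ← 40° +81° = 121°
rotate_crank_by(+31°): θ ← 121° +31° = 152°
crank pin P = (r cos θ, r sin θ) = (-21.190742, 11.267318)
h = r sin θ − e = 11.267318 − 20 = -8.732682
sin φ = h / L = -8.732682 / 162 = -0.05390545
φ = arcsin(-0.05390545) = -3.090052°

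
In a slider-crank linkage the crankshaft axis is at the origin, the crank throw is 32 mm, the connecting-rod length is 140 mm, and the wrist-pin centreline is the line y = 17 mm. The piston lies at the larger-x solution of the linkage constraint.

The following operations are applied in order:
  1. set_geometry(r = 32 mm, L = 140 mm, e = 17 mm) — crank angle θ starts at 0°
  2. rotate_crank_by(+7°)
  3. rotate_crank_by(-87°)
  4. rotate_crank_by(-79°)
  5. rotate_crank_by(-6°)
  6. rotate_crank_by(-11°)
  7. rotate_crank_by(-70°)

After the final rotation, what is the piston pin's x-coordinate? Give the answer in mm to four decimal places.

126.4489

set_geometry: r = 32 mm, L = 140 mm, e = 17 mm; θ ← 0°
rotate_crank_by(+7°): θ ← 0° +7° = 7°
rotate_crank_by(-87°): θ ← 7° -87° = -80°
rotate_crank_by(-79°): θ ← -80° -79° = -159°
rotate_crank_by(-6°): θ ← -159° -6° = -165°
rotate_crank_by(-11°): θ ← -165° -11° = -176°
rotate_crank_by(-70°): θ ← -176° -70° = -246°
crank pin P = (r cos θ, r sin θ) = (-13.015573, 29.233455)
h = r sin θ − e = 29.233455 − 17 = 12.233455
x = r cos θ + √(L² − h²) = -13.015573 + √(19600.0 − 149.6574) = -13.015573 + 139.464485 = 126.448912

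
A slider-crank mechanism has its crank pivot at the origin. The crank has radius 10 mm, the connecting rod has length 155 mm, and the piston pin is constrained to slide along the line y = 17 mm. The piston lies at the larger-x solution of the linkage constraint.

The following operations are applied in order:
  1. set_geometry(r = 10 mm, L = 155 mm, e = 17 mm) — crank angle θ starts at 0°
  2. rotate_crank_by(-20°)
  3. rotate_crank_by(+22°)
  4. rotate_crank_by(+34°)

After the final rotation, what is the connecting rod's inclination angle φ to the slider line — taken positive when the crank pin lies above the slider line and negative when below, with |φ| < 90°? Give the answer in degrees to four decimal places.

set_geometry: r = 10 mm, L = 155 mm, e = 17 mm; θ ← 0°
rotate_crank_by(-20°): θ ← 0° -20° = -20°
rotate_crank_by(+22°): θ ← -20° +22° = 2°
rotate_crank_by(+34°): θ ← 2° +34° = 36°
crank pin P = (r cos θ, r sin θ) = (8.090170, 5.877853)
h = r sin θ − e = 5.877853 − 17 = -11.122147
sin φ = h / L = -11.122147 / 155 = -0.07175579
φ = arcsin(-0.07175579) = -4.114840°

-4.1148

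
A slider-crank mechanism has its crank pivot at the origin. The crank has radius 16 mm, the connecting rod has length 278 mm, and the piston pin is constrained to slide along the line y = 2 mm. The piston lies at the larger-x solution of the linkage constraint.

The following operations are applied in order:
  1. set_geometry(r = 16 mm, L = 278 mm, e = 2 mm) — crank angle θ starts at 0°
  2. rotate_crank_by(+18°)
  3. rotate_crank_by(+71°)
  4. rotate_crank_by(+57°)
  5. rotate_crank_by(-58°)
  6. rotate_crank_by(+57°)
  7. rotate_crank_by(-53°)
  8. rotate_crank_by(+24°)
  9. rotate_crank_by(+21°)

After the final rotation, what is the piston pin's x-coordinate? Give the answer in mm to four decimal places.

set_geometry: r = 16 mm, L = 278 mm, e = 2 mm; θ ← 0°
rotate_crank_by(+18°): θ ← 0° +18° = 18°
rotate_crank_by(+71°): θ ← 18° +71° = 89°
rotate_crank_by(+57°): θ ← 89° +57° = 146°
rotate_crank_by(-58°): θ ← 146° -58° = 88°
rotate_crank_by(+57°): θ ← 88° +57° = 145°
rotate_crank_by(-53°): θ ← 145° -53° = 92°
rotate_crank_by(+24°): θ ← 92° +24° = 116°
rotate_crank_by(+21°): θ ← 116° +21° = 137°
crank pin P = (r cos θ, r sin θ) = (-11.701659, 10.911974)
h = r sin θ − e = 10.911974 − 2 = 8.911974
x = r cos θ + √(L² − h²) = -11.701659 + √(77284.0 − 79.4233) = -11.701659 + 277.857116 = 266.155456

266.1555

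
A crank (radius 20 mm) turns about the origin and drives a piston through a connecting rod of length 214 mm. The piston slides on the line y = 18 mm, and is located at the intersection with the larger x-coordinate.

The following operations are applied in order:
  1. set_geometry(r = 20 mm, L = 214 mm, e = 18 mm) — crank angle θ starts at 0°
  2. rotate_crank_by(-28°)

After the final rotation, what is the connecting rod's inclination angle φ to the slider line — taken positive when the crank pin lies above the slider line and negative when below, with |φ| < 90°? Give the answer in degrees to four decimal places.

-7.3533

set_geometry: r = 20 mm, L = 214 mm, e = 18 mm; θ ← 0°
rotate_crank_by(-28°): θ ← 0° -28° = -28°
crank pin P = (r cos θ, r sin θ) = (17.658952, -9.389431)
h = r sin θ − e = -9.389431 − 18 = -27.389431
sin φ = h / L = -27.389431 / 214 = -0.12798800
φ = arcsin(-0.12798800) = -7.353342°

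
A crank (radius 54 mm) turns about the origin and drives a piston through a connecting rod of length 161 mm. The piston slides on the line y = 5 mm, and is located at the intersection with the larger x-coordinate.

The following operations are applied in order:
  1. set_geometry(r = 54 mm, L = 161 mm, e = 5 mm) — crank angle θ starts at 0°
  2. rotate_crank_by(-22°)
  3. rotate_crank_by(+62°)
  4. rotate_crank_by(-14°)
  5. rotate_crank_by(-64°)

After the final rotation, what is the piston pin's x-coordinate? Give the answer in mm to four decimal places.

set_geometry: r = 54 mm, L = 161 mm, e = 5 mm; θ ← 0°
rotate_crank_by(-22°): θ ← 0° -22° = -22°
rotate_crank_by(+62°): θ ← -22° +62° = 40°
rotate_crank_by(-14°): θ ← 40° -14° = 26°
rotate_crank_by(-64°): θ ← 26° -64° = -38°
crank pin P = (r cos θ, r sin θ) = (42.552581, -33.245720)
h = r sin θ − e = -33.245720 − 5 = -38.245720
x = r cos θ + √(L² − h²) = 42.552581 + √(25921.0 − 1462.7351) = 42.552581 + 156.391384 = 198.943964

198.9440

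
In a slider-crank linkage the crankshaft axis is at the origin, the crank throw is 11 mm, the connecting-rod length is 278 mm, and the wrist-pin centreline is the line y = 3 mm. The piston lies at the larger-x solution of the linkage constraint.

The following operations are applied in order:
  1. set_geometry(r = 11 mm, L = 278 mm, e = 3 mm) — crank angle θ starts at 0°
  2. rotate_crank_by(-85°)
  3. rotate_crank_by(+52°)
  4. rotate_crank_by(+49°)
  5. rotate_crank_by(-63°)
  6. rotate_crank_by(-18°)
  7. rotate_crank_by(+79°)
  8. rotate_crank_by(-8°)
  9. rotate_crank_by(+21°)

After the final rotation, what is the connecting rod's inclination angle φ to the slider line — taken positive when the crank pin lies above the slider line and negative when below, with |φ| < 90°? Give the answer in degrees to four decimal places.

set_geometry: r = 11 mm, L = 278 mm, e = 3 mm; θ ← 0°
rotate_crank_by(-85°): θ ← 0° -85° = -85°
rotate_crank_by(+52°): θ ← -85° +52° = -33°
rotate_crank_by(+49°): θ ← -33° +49° = 16°
rotate_crank_by(-63°): θ ← 16° -63° = -47°
rotate_crank_by(-18°): θ ← -47° -18° = -65°
rotate_crank_by(+79°): θ ← -65° +79° = 14°
rotate_crank_by(-8°): θ ← 14° -8° = 6°
rotate_crank_by(+21°): θ ← 6° +21° = 27°
crank pin P = (r cos θ, r sin θ) = (9.801072, 4.993895)
h = r sin θ − e = 4.993895 − 3 = 1.993895
sin φ = h / L = 1.993895 / 278 = 0.00717229
φ = arcsin(0.00717229) = 0.410945°

0.4109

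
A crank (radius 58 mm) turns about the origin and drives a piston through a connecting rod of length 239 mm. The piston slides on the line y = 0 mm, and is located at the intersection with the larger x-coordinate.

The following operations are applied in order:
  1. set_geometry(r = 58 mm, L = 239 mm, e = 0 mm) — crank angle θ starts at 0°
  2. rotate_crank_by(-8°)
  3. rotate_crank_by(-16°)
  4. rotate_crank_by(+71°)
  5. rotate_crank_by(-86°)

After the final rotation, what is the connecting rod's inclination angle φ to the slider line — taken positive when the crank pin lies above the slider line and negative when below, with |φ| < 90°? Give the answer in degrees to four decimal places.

set_geometry: r = 58 mm, L = 239 mm, e = 0 mm; θ ← 0°
rotate_crank_by(-8°): θ ← 0° -8° = -8°
rotate_crank_by(-16°): θ ← -8° -16° = -24°
rotate_crank_by(+71°): θ ← -24° +71° = 47°
rotate_crank_by(-86°): θ ← 47° -86° = -39°
crank pin P = (r cos θ, r sin θ) = (45.074466, -36.500583)
h = r sin θ − e = -36.500583 − 0 = -36.500583
sin φ = h / L = -36.500583 / 239 = -0.15272210
φ = arcsin(-0.15272210) = -8.784710°

-8.7847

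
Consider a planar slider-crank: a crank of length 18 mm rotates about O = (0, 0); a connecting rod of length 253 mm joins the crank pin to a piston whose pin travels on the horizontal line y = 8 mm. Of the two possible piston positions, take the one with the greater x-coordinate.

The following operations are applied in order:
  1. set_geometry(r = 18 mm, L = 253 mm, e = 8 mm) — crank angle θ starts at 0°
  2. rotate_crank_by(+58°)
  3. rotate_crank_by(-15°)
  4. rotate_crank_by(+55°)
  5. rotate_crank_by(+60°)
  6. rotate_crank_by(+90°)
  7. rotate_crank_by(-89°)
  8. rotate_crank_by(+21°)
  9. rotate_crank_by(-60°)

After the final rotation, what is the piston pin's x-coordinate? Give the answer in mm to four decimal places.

set_geometry: r = 18 mm, L = 253 mm, e = 8 mm; θ ← 0°
rotate_crank_by(+58°): θ ← 0° +58° = 58°
rotate_crank_by(-15°): θ ← 58° -15° = 43°
rotate_crank_by(+55°): θ ← 43° +55° = 98°
rotate_crank_by(+60°): θ ← 98° +60° = 158°
rotate_crank_by(+90°): θ ← 158° +90° = 248°
rotate_crank_by(-89°): θ ← 248° -89° = 159°
rotate_crank_by(+21°): θ ← 159° +21° = 180°
rotate_crank_by(-60°): θ ← 180° -60° = 120°
crank pin P = (r cos θ, r sin θ) = (-9.000000, 15.588457)
h = r sin θ − e = 15.588457 − 8 = 7.588457
x = r cos θ + √(L² − h²) = -9.000000 + √(64009.0 − 57.5847) = -9.000000 + 252.886171 = 243.886171

243.8862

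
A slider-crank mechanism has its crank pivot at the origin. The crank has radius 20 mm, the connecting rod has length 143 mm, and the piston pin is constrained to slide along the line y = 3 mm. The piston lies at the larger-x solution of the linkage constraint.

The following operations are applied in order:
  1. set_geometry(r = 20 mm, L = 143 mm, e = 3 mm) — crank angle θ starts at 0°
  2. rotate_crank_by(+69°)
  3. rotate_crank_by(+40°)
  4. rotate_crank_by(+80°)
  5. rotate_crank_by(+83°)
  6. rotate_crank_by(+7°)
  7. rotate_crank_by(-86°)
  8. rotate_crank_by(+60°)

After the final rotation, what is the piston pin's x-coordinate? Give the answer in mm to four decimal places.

set_geometry: r = 20 mm, L = 143 mm, e = 3 mm; θ ← 0°
rotate_crank_by(+69°): θ ← 0° +69° = 69°
rotate_crank_by(+40°): θ ← 69° +40° = 109°
rotate_crank_by(+80°): θ ← 109° +80° = 189°
rotate_crank_by(+83°): θ ← 189° +83° = 272°
rotate_crank_by(+7°): θ ← 272° +7° = 279°
rotate_crank_by(-86°): θ ← 279° -86° = 193°
rotate_crank_by(+60°): θ ← 193° +60° = 253°
crank pin P = (r cos θ, r sin θ) = (-5.847434, -19.126095)
h = r sin θ − e = -19.126095 − 3 = -22.126095
x = r cos θ + √(L² − h²) = -5.847434 + √(20449.0 − 489.5641) = -5.847434 + 141.277868 = 135.430434

135.4304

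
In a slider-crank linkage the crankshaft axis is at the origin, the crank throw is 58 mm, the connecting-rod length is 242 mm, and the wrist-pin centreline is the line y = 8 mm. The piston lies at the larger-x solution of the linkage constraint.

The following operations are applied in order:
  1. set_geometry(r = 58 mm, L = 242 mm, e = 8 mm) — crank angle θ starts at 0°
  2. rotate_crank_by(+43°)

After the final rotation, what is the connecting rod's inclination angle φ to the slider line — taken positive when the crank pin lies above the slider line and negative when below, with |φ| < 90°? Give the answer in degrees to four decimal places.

set_geometry: r = 58 mm, L = 242 mm, e = 8 mm; θ ← 0°
rotate_crank_by(+43°): θ ← 0° +43° = 43°
crank pin P = (r cos θ, r sin θ) = (42.418515, 39.555905)
h = r sin θ − e = 39.555905 − 8 = 31.555905
sin φ = h / L = 31.555905 / 242 = 0.13039630
φ = arcsin(0.13039630) = 7.492494°

7.4925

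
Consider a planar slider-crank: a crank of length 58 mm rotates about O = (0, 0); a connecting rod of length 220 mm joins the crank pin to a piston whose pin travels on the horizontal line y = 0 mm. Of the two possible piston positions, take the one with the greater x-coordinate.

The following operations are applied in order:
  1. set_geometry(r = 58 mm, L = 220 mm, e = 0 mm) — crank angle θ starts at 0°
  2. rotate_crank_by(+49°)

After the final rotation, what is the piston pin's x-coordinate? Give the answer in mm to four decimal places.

253.6527

set_geometry: r = 58 mm, L = 220 mm, e = 0 mm; θ ← 0°
rotate_crank_by(+49°): θ ← 0° +49° = 49°
crank pin P = (r cos θ, r sin θ) = (38.051424, 43.773156)
h = r sin θ − e = 43.773156 − 0 = 43.773156
x = r cos θ + √(L² − h²) = 38.051424 + √(48400.0 − 1916.0892) = 38.051424 + 215.601277 = 253.652701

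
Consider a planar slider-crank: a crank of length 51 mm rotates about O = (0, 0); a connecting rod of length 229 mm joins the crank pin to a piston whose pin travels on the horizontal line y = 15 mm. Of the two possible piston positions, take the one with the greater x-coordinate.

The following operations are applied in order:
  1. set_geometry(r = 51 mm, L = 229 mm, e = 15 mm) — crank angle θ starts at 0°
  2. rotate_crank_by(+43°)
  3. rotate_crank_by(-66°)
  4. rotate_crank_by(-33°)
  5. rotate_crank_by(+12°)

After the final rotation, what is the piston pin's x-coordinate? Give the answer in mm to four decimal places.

260.0651

set_geometry: r = 51 mm, L = 229 mm, e = 15 mm; θ ← 0°
rotate_crank_by(+43°): θ ← 0° +43° = 43°
rotate_crank_by(-66°): θ ← 43° -66° = -23°
rotate_crank_by(-33°): θ ← -23° -33° = -56°
rotate_crank_by(+12°): θ ← -56° +12° = -44°
crank pin P = (r cos θ, r sin θ) = (36.686330, -35.427577)
h = r sin θ − e = -35.427577 − 15 = -50.427577
x = r cos θ + √(L² − h²) = 36.686330 + √(52441.0 − 2542.9405) = 36.686330 + 223.378736 = 260.065065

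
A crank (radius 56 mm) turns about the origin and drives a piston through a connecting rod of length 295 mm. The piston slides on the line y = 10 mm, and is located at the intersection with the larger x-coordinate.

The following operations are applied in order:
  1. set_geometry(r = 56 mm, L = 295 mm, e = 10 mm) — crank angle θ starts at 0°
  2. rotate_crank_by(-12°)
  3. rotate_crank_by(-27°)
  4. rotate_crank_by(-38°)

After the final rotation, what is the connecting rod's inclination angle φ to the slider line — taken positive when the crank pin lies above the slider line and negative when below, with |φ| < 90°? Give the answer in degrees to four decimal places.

-12.6423

set_geometry: r = 56 mm, L = 295 mm, e = 10 mm; θ ← 0°
rotate_crank_by(-12°): θ ← 0° -12° = -12°
rotate_crank_by(-27°): θ ← -12° -27° = -39°
rotate_crank_by(-38°): θ ← -39° -38° = -77°
crank pin P = (r cos θ, r sin θ) = (12.597259, -54.564724)
h = r sin θ − e = -54.564724 − 10 = -64.564724
sin φ = h / L = -64.564724 / 295 = -0.21886347
φ = arcsin(-0.21886347) = -12.642288°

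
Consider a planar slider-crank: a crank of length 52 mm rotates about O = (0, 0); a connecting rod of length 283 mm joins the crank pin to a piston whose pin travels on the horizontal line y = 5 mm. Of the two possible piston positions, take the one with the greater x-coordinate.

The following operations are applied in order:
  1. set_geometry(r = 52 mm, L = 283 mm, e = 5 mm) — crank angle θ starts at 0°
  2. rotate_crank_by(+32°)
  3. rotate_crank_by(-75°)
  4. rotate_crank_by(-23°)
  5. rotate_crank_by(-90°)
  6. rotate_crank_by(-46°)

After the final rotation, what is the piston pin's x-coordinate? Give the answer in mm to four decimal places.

set_geometry: r = 52 mm, L = 283 mm, e = 5 mm; θ ← 0°
rotate_crank_by(+32°): θ ← 0° +32° = 32°
rotate_crank_by(-75°): θ ← 32° -75° = -43°
rotate_crank_by(-23°): θ ← -43° -23° = -66°
rotate_crank_by(-90°): θ ← -66° -90° = -156°
rotate_crank_by(-46°): θ ← -156° -46° = -202°
crank pin P = (r cos θ, r sin θ) = (-48.213560, 19.479543)
h = r sin θ − e = 19.479543 − 5 = 14.479543
x = r cos θ + √(L² − h²) = -48.213560 + √(80089.0 − 209.6572) = -48.213560 + 282.629338 = 234.415778

234.4158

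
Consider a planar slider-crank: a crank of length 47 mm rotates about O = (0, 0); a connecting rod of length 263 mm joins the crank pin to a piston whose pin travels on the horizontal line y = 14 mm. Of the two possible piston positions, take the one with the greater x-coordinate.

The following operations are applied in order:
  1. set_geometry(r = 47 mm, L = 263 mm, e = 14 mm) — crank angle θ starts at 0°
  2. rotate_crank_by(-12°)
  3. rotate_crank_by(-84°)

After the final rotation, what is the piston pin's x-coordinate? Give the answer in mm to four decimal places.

set_geometry: r = 47 mm, L = 263 mm, e = 14 mm; θ ← 0°
rotate_crank_by(-12°): θ ← 0° -12° = -12°
rotate_crank_by(-84°): θ ← -12° -84° = -96°
crank pin P = (r cos θ, r sin θ) = (-4.912838, -46.742529)
h = r sin θ − e = -46.742529 − 14 = -60.742529
x = r cos θ + √(L² − h²) = -4.912838 + √(69169.0 − 3689.6548) = -4.912838 + 255.889322 = 250.976484

250.9765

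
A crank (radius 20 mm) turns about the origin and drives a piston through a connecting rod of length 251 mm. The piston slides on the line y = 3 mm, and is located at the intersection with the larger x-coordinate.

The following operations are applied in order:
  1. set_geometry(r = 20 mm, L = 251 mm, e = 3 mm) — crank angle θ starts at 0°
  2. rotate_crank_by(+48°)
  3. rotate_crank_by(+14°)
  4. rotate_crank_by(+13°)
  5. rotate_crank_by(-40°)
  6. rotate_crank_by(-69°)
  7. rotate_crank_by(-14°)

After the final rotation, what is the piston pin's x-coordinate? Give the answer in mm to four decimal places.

263.7462

set_geometry: r = 20 mm, L = 251 mm, e = 3 mm; θ ← 0°
rotate_crank_by(+48°): θ ← 0° +48° = 48°
rotate_crank_by(+14°): θ ← 48° +14° = 62°
rotate_crank_by(+13°): θ ← 62° +13° = 75°
rotate_crank_by(-40°): θ ← 75° -40° = 35°
rotate_crank_by(-69°): θ ← 35° -69° = -34°
rotate_crank_by(-14°): θ ← -34° -14° = -48°
crank pin P = (r cos θ, r sin θ) = (13.382612, -14.862897)
h = r sin θ − e = -14.862897 − 3 = -17.862897
x = r cos θ + √(L² − h²) = 13.382612 + √(63001.0 − 319.0831) = 13.382612 + 250.363569 = 263.746182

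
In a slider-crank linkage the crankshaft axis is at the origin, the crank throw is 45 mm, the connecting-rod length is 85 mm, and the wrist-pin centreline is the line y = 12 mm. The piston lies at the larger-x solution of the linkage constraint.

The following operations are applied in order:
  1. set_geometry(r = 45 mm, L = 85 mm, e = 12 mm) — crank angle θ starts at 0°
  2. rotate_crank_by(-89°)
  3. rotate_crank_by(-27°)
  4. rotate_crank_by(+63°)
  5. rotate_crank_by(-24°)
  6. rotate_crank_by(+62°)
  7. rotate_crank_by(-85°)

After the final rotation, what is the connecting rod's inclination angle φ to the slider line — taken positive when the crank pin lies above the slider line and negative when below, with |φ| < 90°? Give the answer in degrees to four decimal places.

-41.4943

set_geometry: r = 45 mm, L = 85 mm, e = 12 mm; θ ← 0°
rotate_crank_by(-89°): θ ← 0° -89° = -89°
rotate_crank_by(-27°): θ ← -89° -27° = -116°
rotate_crank_by(+63°): θ ← -116° +63° = -53°
rotate_crank_by(-24°): θ ← -53° -24° = -77°
rotate_crank_by(+62°): θ ← -77° +62° = -15°
rotate_crank_by(-85°): θ ← -15° -85° = -100°
crank pin P = (r cos θ, r sin θ) = (-7.814168, -44.316349)
h = r sin θ − e = -44.316349 − 12 = -56.316349
sin φ = h / L = -56.316349 / 85 = -0.66254528
φ = arcsin(-0.66254528) = -41.494280°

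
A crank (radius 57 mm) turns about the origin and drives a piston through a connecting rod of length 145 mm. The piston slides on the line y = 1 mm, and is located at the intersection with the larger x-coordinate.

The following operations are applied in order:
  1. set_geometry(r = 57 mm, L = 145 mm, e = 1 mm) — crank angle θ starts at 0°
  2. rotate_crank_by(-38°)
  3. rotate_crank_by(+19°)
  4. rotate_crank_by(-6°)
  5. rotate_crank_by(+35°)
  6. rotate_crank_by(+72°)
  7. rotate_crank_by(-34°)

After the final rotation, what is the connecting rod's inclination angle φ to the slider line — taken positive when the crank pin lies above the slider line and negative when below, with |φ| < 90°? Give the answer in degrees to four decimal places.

set_geometry: r = 57 mm, L = 145 mm, e = 1 mm; θ ← 0°
rotate_crank_by(-38°): θ ← 0° -38° = -38°
rotate_crank_by(+19°): θ ← -38° +19° = -19°
rotate_crank_by(-6°): θ ← -19° -6° = -25°
rotate_crank_by(+35°): θ ← -25° +35° = 10°
rotate_crank_by(+72°): θ ← 10° +72° = 82°
rotate_crank_by(-34°): θ ← 82° -34° = 48°
crank pin P = (r cos θ, r sin θ) = (38.140445, 42.359255)
h = r sin θ − e = 42.359255 − 1 = 41.359255
sin φ = h / L = 41.359255 / 145 = 0.28523624
φ = arcsin(0.28523624) = 16.572970°

16.5730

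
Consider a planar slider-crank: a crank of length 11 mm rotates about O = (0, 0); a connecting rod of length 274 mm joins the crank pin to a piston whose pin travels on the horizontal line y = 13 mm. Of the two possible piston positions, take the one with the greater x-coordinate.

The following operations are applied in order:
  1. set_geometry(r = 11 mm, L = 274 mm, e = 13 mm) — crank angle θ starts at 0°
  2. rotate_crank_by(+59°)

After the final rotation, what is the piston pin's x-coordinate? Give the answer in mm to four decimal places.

set_geometry: r = 11 mm, L = 274 mm, e = 13 mm; θ ← 0°
rotate_crank_by(+59°): θ ← 0° +59° = 59°
crank pin P = (r cos θ, r sin θ) = (5.665419, 9.428840)
h = r sin θ − e = 9.428840 − 13 = -3.571160
x = r cos θ + √(L² − h²) = 5.665419 + √(75076.0 − 12.7532) = 5.665419 + 273.976727 = 279.642146

279.6421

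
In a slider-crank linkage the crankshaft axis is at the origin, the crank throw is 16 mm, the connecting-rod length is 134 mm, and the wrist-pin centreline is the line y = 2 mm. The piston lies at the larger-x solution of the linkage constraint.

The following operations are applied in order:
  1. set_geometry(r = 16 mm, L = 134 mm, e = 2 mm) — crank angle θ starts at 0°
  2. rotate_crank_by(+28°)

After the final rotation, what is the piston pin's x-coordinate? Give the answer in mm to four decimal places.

set_geometry: r = 16 mm, L = 134 mm, e = 2 mm; θ ← 0°
rotate_crank_by(+28°): θ ← 0° +28° = 28°
crank pin P = (r cos θ, r sin θ) = (14.127161, 7.511545)
h = r sin θ − e = 7.511545 − 2 = 5.511545
x = r cos θ + √(L² − h²) = 14.127161 + √(17956.0 − 30.3771) = 14.127161 + 133.886605 = 148.013766

148.0138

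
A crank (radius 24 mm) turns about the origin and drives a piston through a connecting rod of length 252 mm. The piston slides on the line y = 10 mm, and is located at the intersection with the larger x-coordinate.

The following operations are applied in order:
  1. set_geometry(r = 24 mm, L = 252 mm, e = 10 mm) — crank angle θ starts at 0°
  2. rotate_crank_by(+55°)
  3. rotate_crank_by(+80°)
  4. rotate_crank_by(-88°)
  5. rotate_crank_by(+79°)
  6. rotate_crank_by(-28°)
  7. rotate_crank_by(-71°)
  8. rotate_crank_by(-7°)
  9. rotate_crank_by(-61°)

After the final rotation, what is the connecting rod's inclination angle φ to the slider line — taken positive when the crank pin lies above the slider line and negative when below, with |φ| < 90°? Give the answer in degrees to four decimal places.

set_geometry: r = 24 mm, L = 252 mm, e = 10 mm; θ ← 0°
rotate_crank_by(+55°): θ ← 0° +55° = 55°
rotate_crank_by(+80°): θ ← 55° +80° = 135°
rotate_crank_by(-88°): θ ← 135° -88° = 47°
rotate_crank_by(+79°): θ ← 47° +79° = 126°
rotate_crank_by(-28°): θ ← 126° -28° = 98°
rotate_crank_by(-71°): θ ← 98° -71° = 27°
rotate_crank_by(-7°): θ ← 27° -7° = 20°
rotate_crank_by(-61°): θ ← 20° -61° = -41°
crank pin P = (r cos θ, r sin θ) = (18.113030, -15.745417)
h = r sin θ − e = -15.745417 − 10 = -25.745417
sin φ = h / L = -25.745417 / 252 = -0.10216435
φ = arcsin(-0.10216435) = -5.863817°

-5.8638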